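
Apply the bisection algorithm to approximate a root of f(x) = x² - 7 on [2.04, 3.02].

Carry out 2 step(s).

f(x) = x² - 7
Initial interval: [2.04, 3.02]

Iteration 1:
  c_1 = (2.040000 + 3.020000)/2 = 2.530000
  f(c_1) = f(2.530000) = -0.599100
  f(a) × f(c) ≥ 0, new interval: [2.530000, 3.020000]
Iteration 2:
  c_2 = (2.530000 + 3.020000)/2 = 2.775000
  f(c_2) = f(2.775000) = 0.700625
  f(a) × f(c) < 0, new interval: [2.530000, 2.775000]

After 2 iteration(s), the approximation is c_2 = 2.775000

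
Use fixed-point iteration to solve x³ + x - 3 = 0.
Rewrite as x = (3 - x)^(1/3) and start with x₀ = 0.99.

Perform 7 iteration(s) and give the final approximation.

Equation: x³ + x - 3 = 0
Fixed-point form: x = (3 - x)^(1/3)
x₀ = 0.99

x_1 = g(0.990000) = 1.262017
x_2 = g(1.262017) = 1.202306
x_3 = g(1.202306) = 1.215921
x_4 = g(1.215921) = 1.212843
x_5 = g(1.212843) = 1.213540
x_6 = g(1.213540) = 1.213383
x_7 = g(1.213383) = 1.213418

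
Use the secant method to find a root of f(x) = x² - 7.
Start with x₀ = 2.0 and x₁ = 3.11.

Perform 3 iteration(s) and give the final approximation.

f(x) = x² - 7
x₀ = 2.0, x₁ = 3.11

Secant formula: x_{n+1} = x_n - f(x_n)(x_n - x_{n-1})/(f(x_n) - f(x_{n-1}))

Iteration 1:
  f(2.000000) = -3.000000
  f(3.110000) = 2.672100
  x_2 = 3.110000 - 2.672100×(3.110000 - 2.000000)/(2.672100 - (-3.000000))
       = 2.587084
Iteration 2:
  f(3.110000) = 2.672100
  f(2.587084) = -0.306996
  x_3 = 2.587084 - (-0.306996)×(2.587084 - 3.110000)/(-0.306996 - 2.672100)
       = 2.640971
Iteration 3:
  f(2.587084) = -0.306996
  f(2.640971) = -0.025274
  x_4 = 2.640971 - (-0.025274)×(2.640971 - 2.587084)/(-0.025274 - (-0.306996))
       = 2.645805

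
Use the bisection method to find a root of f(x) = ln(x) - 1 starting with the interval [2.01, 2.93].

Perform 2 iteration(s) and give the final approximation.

f(x) = ln(x) - 1
Initial interval: [2.01, 2.93]

Iteration 1:
  c_1 = (2.010000 + 2.930000)/2 = 2.470000
  f(c_1) = f(2.470000) = -0.095782
  f(a) × f(c) ≥ 0, new interval: [2.470000, 2.930000]
Iteration 2:
  c_2 = (2.470000 + 2.930000)/2 = 2.700000
  f(c_2) = f(2.700000) = -0.006748
  f(a) × f(c) ≥ 0, new interval: [2.700000, 2.930000]

After 2 iteration(s), the approximation is c_2 = 2.700000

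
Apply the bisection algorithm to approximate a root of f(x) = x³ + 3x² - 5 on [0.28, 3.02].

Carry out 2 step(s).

f(x) = x³ + 3x² - 5
Initial interval: [0.28, 3.02]

Iteration 1:
  c_1 = (0.280000 + 3.020000)/2 = 1.650000
  f(c_1) = f(1.650000) = 7.659625
  f(a) × f(c) < 0, new interval: [0.280000, 1.650000]
Iteration 2:
  c_2 = (0.280000 + 1.650000)/2 = 0.965000
  f(c_2) = f(0.965000) = -1.307693
  f(a) × f(c) ≥ 0, new interval: [0.965000, 1.650000]

After 2 iteration(s), the approximation is c_2 = 0.965000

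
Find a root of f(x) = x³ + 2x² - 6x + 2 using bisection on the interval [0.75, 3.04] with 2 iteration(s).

f(x) = x³ + 2x² - 6x + 2
Initial interval: [0.75, 3.04]

Iteration 1:
  c_1 = (0.750000 + 3.040000)/2 = 1.895000
  f(c_1) = f(1.895000) = 4.617042
  f(a) × f(c) < 0, new interval: [0.750000, 1.895000]
Iteration 2:
  c_2 = (0.750000 + 1.895000)/2 = 1.322500
  f(c_2) = f(1.322500) = -0.123927
  f(a) × f(c) ≥ 0, new interval: [1.322500, 1.895000]

After 2 iteration(s), the approximation is c_2 = 1.322500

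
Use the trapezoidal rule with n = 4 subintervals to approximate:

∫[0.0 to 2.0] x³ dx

f(x) = x³
a = 0.0, b = 2.0, n = 4
h = (b - a)/n = 0.500000

Trapezoidal rule: (h/2)[f(x₀) + 2f(x₁) + 2f(x₂) + ... + f(xₙ)]

x_0 = 0.0000, f(x_0) = 0.000000, coefficient = 1
x_1 = 0.5000, f(x_1) = 0.125000, coefficient = 2
x_2 = 1.0000, f(x_2) = 1.000000, coefficient = 2
x_3 = 1.5000, f(x_3) = 3.375000, coefficient = 2
x_4 = 2.0000, f(x_4) = 8.000000, coefficient = 1

I ≈ (0.500000/2) × 17.000000 = 4.250000
Exact value: 4.000000
Error: 0.250000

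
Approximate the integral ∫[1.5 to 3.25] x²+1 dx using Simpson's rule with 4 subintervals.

f(x) = x²+1
a = 1.5, b = 3.25, n = 4
h = (b - a)/n = 0.437500

Simpson's rule: (h/3)[f(x₀) + 4f(x₁) + 2f(x₂) + ... + f(xₙ)]

x_0 = 1.5000, f(x_0) = 3.250000, coefficient = 1
x_1 = 1.9375, f(x_1) = 4.753906, coefficient = 4
x_2 = 2.3750, f(x_2) = 6.640625, coefficient = 2
x_3 = 2.8125, f(x_3) = 8.910156, coefficient = 4
x_4 = 3.2500, f(x_4) = 11.562500, coefficient = 1

I ≈ (0.437500/3) × 82.750000 = 12.067708
Exact value: 12.067708
Error: 0.000000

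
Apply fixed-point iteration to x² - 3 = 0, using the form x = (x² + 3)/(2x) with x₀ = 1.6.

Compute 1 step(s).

Equation: x² - 3 = 0
Fixed-point form: x = (x² + 3)/(2x)
x₀ = 1.6

x_1 = g(1.600000) = 1.737500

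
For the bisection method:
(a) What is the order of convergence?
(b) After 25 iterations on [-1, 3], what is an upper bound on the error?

(a) Bisection has linear (order 1) convergence; the error is halved each step.

(b) Error bound = (b-a)/2^n = (3 - (-1))/2^{25}
    = 4/2^{25}

(a) 1 (linear); (b) error ≤ 1.19e-07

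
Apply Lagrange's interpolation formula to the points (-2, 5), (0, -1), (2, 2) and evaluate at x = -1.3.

Lagrange interpolation formula:
P(x) = Σ yᵢ × Lᵢ(x)
where Lᵢ(x) = Π_{j≠i} (x - xⱼ)/(xᵢ - xⱼ)

L_0(-1.3) = (-1.3 - 0)/(-2 - 0) × (-1.3 - 2)/(-2 - 2) = 0.536250
L_1(-1.3) = (-1.3 - (-2))/(0 - (-2)) × (-1.3 - 2)/(0 - 2) = 0.577500
L_2(-1.3) = (-1.3 - (-2))/(2 - (-2)) × (-1.3 - 0)/(2 - 0) = -0.113750

P(-1.3) = 5×L_0(-1.3) + (-1)×L_1(-1.3) + 2×L_2(-1.3)
P(-1.3) = 1.876250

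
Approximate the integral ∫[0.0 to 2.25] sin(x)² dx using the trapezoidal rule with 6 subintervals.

f(x) = sin(x)²
a = 0.0, b = 2.25, n = 6
h = (b - a)/n = 0.375000

Trapezoidal rule: (h/2)[f(x₀) + 2f(x₁) + 2f(x₂) + ... + f(xₙ)]

x_0 = 0.0000, f(x_0) = 0.000000, coefficient = 1
x_1 = 0.3750, f(x_1) = 0.134156, coefficient = 2
x_2 = 0.7500, f(x_2) = 0.464631, coefficient = 2
x_3 = 1.1250, f(x_3) = 0.814087, coefficient = 2
x_4 = 1.5000, f(x_4) = 0.994996, coefficient = 2
x_5 = 1.8750, f(x_5) = 0.910280, coefficient = 2
x_6 = 2.2500, f(x_6) = 0.605398, coefficient = 1

I ≈ (0.375000/2) × 7.241697 = 1.357818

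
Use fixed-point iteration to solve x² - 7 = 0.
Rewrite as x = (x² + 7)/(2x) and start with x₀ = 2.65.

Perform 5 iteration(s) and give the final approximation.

Equation: x² - 7 = 0
Fixed-point form: x = (x² + 7)/(2x)
x₀ = 2.65

x_1 = g(2.650000) = 2.645755
x_2 = g(2.645755) = 2.645751
x_3 = g(2.645751) = 2.645751
x_4 = g(2.645751) = 2.645751
x_5 = g(2.645751) = 2.645751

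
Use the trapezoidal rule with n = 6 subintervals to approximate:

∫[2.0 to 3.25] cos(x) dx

f(x) = cos(x)
a = 2.0, b = 3.25, n = 6
h = (b - a)/n = 0.208333

Trapezoidal rule: (h/2)[f(x₀) + 2f(x₁) + 2f(x₂) + ... + f(xₙ)]

x_0 = 2.0000, f(x_0) = -0.416147, coefficient = 1
x_1 = 2.2083, f(x_1) = -0.595218, coefficient = 2
x_2 = 2.4167, f(x_2) = -0.748549, coefficient = 2
x_3 = 2.6250, f(x_3) = -0.869507, coefficient = 2
x_4 = 2.8333, f(x_4) = -0.952863, coefficient = 2
x_5 = 3.0417, f(x_5) = -0.995012, coefficient = 2
x_6 = 3.2500, f(x_6) = -0.994130, coefficient = 1

I ≈ (0.208333/2) × -9.732573 = -1.013810
Exact value: -1.017493
Error: 0.003683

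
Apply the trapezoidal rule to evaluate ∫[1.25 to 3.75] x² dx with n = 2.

f(x) = x²
a = 1.25, b = 3.75, n = 2
h = (b - a)/n = 1.250000

Trapezoidal rule: (h/2)[f(x₀) + 2f(x₁) + 2f(x₂) + ... + f(xₙ)]

x_0 = 1.2500, f(x_0) = 1.562500, coefficient = 1
x_1 = 2.5000, f(x_1) = 6.250000, coefficient = 2
x_2 = 3.7500, f(x_2) = 14.062500, coefficient = 1

I ≈ (1.250000/2) × 28.125000 = 17.578125
Exact value: 16.927083
Error: 0.651042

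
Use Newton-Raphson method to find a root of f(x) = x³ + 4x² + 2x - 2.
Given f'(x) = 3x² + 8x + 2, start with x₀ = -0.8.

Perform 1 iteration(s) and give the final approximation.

f(x) = x³ + 4x² + 2x - 2
f'(x) = 3x² + 8x + 2
x₀ = -0.8

Newton-Raphson formula: x_{n+1} = x_n - f(x_n)/f'(x_n)

Iteration 1:
  f(-0.800000) = -1.552000
  f'(-0.800000) = -2.480000
  x_1 = -0.800000 - (-1.552000)/(-2.480000) = -1.425806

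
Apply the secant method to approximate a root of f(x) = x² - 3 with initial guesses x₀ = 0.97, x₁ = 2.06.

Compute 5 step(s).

f(x) = x² - 3
x₀ = 0.97, x₁ = 2.06

Secant formula: x_{n+1} = x_n - f(x_n)(x_n - x_{n-1})/(f(x_n) - f(x_{n-1}))

Iteration 1:
  f(0.970000) = -2.059100
  f(2.060000) = 1.243600
  x_2 = 2.060000 - 1.243600×(2.060000 - 0.970000)/(1.243600 - (-2.059100))
       = 1.649571
Iteration 2:
  f(2.060000) = 1.243600
  f(1.649571) = -0.278916
  x_3 = 1.649571 - (-0.278916)×(1.649571 - 2.060000)/(-0.278916 - 1.243600)
       = 1.724759
Iteration 3:
  f(1.649571) = -0.278916
  f(1.724759) = -0.025206
  x_4 = 1.724759 - (-0.025206)×(1.724759 - 1.649571)/(-0.025206 - (-0.278916))
       = 1.732229
Iteration 4:
  f(1.724759) = -0.025206
  f(1.732229) = 0.000617
  x_5 = 1.732229 - 0.000617×(1.732229 - 1.724759)/(0.000617 - (-0.025206))
       = 1.732050
Iteration 5:
  f(1.732229) = 0.000617
  f(1.732050) = -0.000001
  x_6 = 1.732050 - (-0.000001)×(1.732050 - 1.732229)/(-0.000001 - 0.000617)
       = 1.732051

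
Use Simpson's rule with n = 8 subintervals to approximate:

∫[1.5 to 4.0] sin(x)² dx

f(x) = sin(x)²
a = 1.5, b = 4.0, n = 8
h = (b - a)/n = 0.312500

Simpson's rule: (h/3)[f(x₀) + 4f(x₁) + 2f(x₂) + ... + f(xₙ)]

x_0 = 1.5000, f(x_0) = 0.994996, coefficient = 1
x_1 = 1.8125, f(x_1) = 0.942708, coefficient = 4
x_2 = 2.1250, f(x_2) = 0.723044, coefficient = 2
x_3 = 2.4375, f(x_3) = 0.419052, coefficient = 4
x_4 = 2.7500, f(x_4) = 0.145665, coefficient = 2
x_5 = 3.0625, f(x_5) = 0.006243, coefficient = 4
x_6 = 3.3750, f(x_6) = 0.053497, coefficient = 2
x_7 = 3.6875, f(x_7) = 0.269562, coefficient = 4
x_8 = 4.0000, f(x_8) = 0.572750, coefficient = 1

I ≈ (0.312500/3) × 9.962419 = 1.037752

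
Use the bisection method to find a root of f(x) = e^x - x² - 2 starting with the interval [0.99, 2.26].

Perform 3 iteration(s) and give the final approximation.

f(x) = e^x - x² - 2
Initial interval: [0.99, 2.26]

Iteration 1:
  c_1 = (0.990000 + 2.260000)/2 = 1.625000
  f(c_1) = f(1.625000) = 0.437794
  f(a) × f(c) < 0, new interval: [0.990000, 1.625000]
Iteration 2:
  c_2 = (0.990000 + 1.625000)/2 = 1.307500
  f(c_2) = f(1.307500) = -0.012636
  f(a) × f(c) ≥ 0, new interval: [1.307500, 1.625000]
Iteration 3:
  c_3 = (1.307500 + 1.625000)/2 = 1.466250
  f(c_3) = f(1.466250) = 0.183067
  f(a) × f(c) < 0, new interval: [1.307500, 1.466250]

After 3 iteration(s), the approximation is c_3 = 1.466250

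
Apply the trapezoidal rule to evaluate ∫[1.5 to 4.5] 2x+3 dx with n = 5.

f(x) = 2x+3
a = 1.5, b = 4.5, n = 5
h = (b - a)/n = 0.600000

Trapezoidal rule: (h/2)[f(x₀) + 2f(x₁) + 2f(x₂) + ... + f(xₙ)]

x_0 = 1.5000, f(x_0) = 6.000000, coefficient = 1
x_1 = 2.1000, f(x_1) = 7.200000, coefficient = 2
x_2 = 2.7000, f(x_2) = 8.400000, coefficient = 2
x_3 = 3.3000, f(x_3) = 9.600000, coefficient = 2
x_4 = 3.9000, f(x_4) = 10.800000, coefficient = 2
x_5 = 4.5000, f(x_5) = 12.000000, coefficient = 1

I ≈ (0.600000/2) × 90.000000 = 27.000000
Exact value: 27.000000
Error: 0.000000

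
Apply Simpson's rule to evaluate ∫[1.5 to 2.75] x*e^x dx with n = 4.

f(x) = x*e^x
a = 1.5, b = 2.75, n = 4
h = (b - a)/n = 0.312500

Simpson's rule: (h/3)[f(x₀) + 4f(x₁) + 2f(x₂) + ... + f(xₙ)]

x_0 = 1.5000, f(x_0) = 6.722534, coefficient = 1
x_1 = 1.8125, f(x_1) = 11.102909, coefficient = 4
x_2 = 2.1250, f(x_2) = 17.792407, coefficient = 2
x_3 = 2.4375, f(x_3) = 27.895710, coefficient = 4
x_4 = 2.7500, f(x_4) = 43.017238, coefficient = 1

I ≈ (0.312500/3) × 241.319061 = 25.137402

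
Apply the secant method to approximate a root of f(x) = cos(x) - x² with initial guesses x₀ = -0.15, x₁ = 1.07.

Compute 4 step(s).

f(x) = cos(x) - x²
x₀ = -0.15, x₁ = 1.07

Secant formula: x_{n+1} = x_n - f(x_n)(x_n - x_{n-1})/(f(x_n) - f(x_{n-1}))

Iteration 1:
  f(-0.150000) = 0.966271
  f(1.070000) = -0.664776
  x_2 = 1.070000 - (-0.664776)×(1.070000 - (-0.150000))/(-0.664776 - 0.966271)
       = 0.572757
Iteration 2:
  f(1.070000) = -0.664776
  f(0.572757) = 0.512359
  x_3 = 0.572757 - 0.512359×(0.572757 - 1.070000)/(0.512359 - (-0.664776))
       = 0.789187
Iteration 3:
  f(0.572757) = 0.512359
  f(0.789187) = 0.081607
  x_4 = 0.789187 - 0.081607×(0.789187 - 0.572757)/(0.081607 - 0.512359)
       = 0.830190
Iteration 4:
  f(0.789187) = 0.081607
  f(0.830190) = -0.014480
  x_5 = 0.830190 - (-0.014480)×(0.830190 - 0.789187)/(-0.014480 - 0.081607)
       = 0.824011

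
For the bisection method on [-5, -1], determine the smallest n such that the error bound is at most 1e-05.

We need (b-a)/2^n ≤ 1e-05
(-1 - (-5))/2^n ≤ 1e-05
4/2^n ≤ 1e-05
2^n ≥ 400000
n ≥ log₂(400000) = 18.61
n ≥ 19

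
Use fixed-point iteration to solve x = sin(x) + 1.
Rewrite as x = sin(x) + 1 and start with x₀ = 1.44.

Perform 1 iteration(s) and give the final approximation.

Equation: x = sin(x) + 1
Fixed-point form: x = sin(x) + 1
x₀ = 1.44

x_1 = g(1.440000) = 1.991458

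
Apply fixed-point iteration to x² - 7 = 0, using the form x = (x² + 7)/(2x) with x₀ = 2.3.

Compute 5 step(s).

Equation: x² - 7 = 0
Fixed-point form: x = (x² + 7)/(2x)
x₀ = 2.3

x_1 = g(2.300000) = 2.671739
x_2 = g(2.671739) = 2.645878
x_3 = g(2.645878) = 2.645751
x_4 = g(2.645751) = 2.645751
x_5 = g(2.645751) = 2.645751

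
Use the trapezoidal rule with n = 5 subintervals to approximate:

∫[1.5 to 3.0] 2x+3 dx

f(x) = 2x+3
a = 1.5, b = 3.0, n = 5
h = (b - a)/n = 0.300000

Trapezoidal rule: (h/2)[f(x₀) + 2f(x₁) + 2f(x₂) + ... + f(xₙ)]

x_0 = 1.5000, f(x_0) = 6.000000, coefficient = 1
x_1 = 1.8000, f(x_1) = 6.600000, coefficient = 2
x_2 = 2.1000, f(x_2) = 7.200000, coefficient = 2
x_3 = 2.4000, f(x_3) = 7.800000, coefficient = 2
x_4 = 2.7000, f(x_4) = 8.400000, coefficient = 2
x_5 = 3.0000, f(x_5) = 9.000000, coefficient = 1

I ≈ (0.300000/2) × 75.000000 = 11.250000
Exact value: 11.250000
Error: 0.000000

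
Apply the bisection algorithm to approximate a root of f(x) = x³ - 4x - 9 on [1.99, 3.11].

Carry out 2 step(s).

f(x) = x³ - 4x - 9
Initial interval: [1.99, 3.11]

Iteration 1:
  c_1 = (1.990000 + 3.110000)/2 = 2.550000
  f(c_1) = f(2.550000) = -2.618625
  f(a) × f(c) ≥ 0, new interval: [2.550000, 3.110000]
Iteration 2:
  c_2 = (2.550000 + 3.110000)/2 = 2.830000
  f(c_2) = f(2.830000) = 2.345187
  f(a) × f(c) < 0, new interval: [2.550000, 2.830000]

After 2 iteration(s), the approximation is c_2 = 2.830000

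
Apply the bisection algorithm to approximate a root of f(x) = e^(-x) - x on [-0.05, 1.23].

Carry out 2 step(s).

f(x) = e^(-x) - x
Initial interval: [-0.05, 1.23]

Iteration 1:
  c_1 = (-0.050000 + 1.230000)/2 = 0.590000
  f(c_1) = f(0.590000) = -0.035673
  f(a) × f(c) < 0, new interval: [-0.050000, 0.590000]
Iteration 2:
  c_2 = (-0.050000 + 0.590000)/2 = 0.270000
  f(c_2) = f(0.270000) = 0.493379
  f(a) × f(c) ≥ 0, new interval: [0.270000, 0.590000]

After 2 iteration(s), the approximation is c_2 = 0.270000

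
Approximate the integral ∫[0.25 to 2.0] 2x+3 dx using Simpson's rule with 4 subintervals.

f(x) = 2x+3
a = 0.25, b = 2.0, n = 4
h = (b - a)/n = 0.437500

Simpson's rule: (h/3)[f(x₀) + 4f(x₁) + 2f(x₂) + ... + f(xₙ)]

x_0 = 0.2500, f(x_0) = 3.500000, coefficient = 1
x_1 = 0.6875, f(x_1) = 4.375000, coefficient = 4
x_2 = 1.1250, f(x_2) = 5.250000, coefficient = 2
x_3 = 1.5625, f(x_3) = 6.125000, coefficient = 4
x_4 = 2.0000, f(x_4) = 7.000000, coefficient = 1

I ≈ (0.437500/3) × 63.000000 = 9.187500
Exact value: 9.187500
Error: 0.000000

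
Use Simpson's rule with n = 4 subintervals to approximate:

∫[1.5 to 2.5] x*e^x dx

f(x) = x*e^x
a = 1.5, b = 2.5, n = 4
h = (b - a)/n = 0.250000

Simpson's rule: (h/3)[f(x₀) + 4f(x₁) + 2f(x₂) + ... + f(xₙ)]

x_0 = 1.5000, f(x_0) = 6.722534, coefficient = 1
x_1 = 1.7500, f(x_1) = 10.070555, coefficient = 4
x_2 = 2.0000, f(x_2) = 14.778112, coefficient = 2
x_3 = 2.2500, f(x_3) = 21.347406, coefficient = 4
x_4 = 2.5000, f(x_4) = 30.456235, coefficient = 1

I ≈ (0.250000/3) × 192.406834 = 16.033903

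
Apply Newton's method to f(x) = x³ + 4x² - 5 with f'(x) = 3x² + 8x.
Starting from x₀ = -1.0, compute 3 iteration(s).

f(x) = x³ + 4x² - 5
f'(x) = 3x² + 8x
x₀ = -1.0

Newton-Raphson formula: x_{n+1} = x_n - f(x_n)/f'(x_n)

Iteration 1:
  f(-1.000000) = -2.000000
  f'(-1.000000) = -5.000000
  x_1 = -1.000000 - (-2.000000)/(-5.000000) = -1.400000
Iteration 2:
  f(-1.400000) = 0.096000
  f'(-1.400000) = -5.320000
  x_2 = -1.400000 - 0.096000/(-5.320000) = -1.381955
Iteration 3:
  f(-1.381955) = -0.000059
  f'(-1.381955) = -5.326241
  x_3 = -1.381955 - (-0.000059)/(-5.326241) = -1.381966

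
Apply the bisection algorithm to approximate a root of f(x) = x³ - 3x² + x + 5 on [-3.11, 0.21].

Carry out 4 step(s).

f(x) = x³ - 3x² + x + 5
Initial interval: [-3.11, 0.21]

Iteration 1:
  c_1 = (-3.110000 + 0.210000)/2 = -1.450000
  f(c_1) = f(-1.450000) = -5.806125
  f(a) × f(c) ≥ 0, new interval: [-1.450000, 0.210000]
Iteration 2:
  c_2 = (-1.450000 + 0.210000)/2 = -0.620000
  f(c_2) = f(-0.620000) = 2.988472
  f(a) × f(c) < 0, new interval: [-1.450000, -0.620000]
Iteration 3:
  c_3 = (-1.450000 + (-0.620000))/2 = -1.035000
  f(c_3) = f(-1.035000) = -0.357393
  f(a) × f(c) ≥ 0, new interval: [-1.035000, -0.620000]
Iteration 4:
  c_4 = (-1.035000 + (-0.620000))/2 = -0.827500
  f(c_4) = f(-0.827500) = 1.551595
  f(a) × f(c) < 0, new interval: [-1.035000, -0.827500]

After 4 iteration(s), the approximation is c_4 = -0.827500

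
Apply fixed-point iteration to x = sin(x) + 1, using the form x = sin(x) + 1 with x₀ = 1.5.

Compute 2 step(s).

Equation: x = sin(x) + 1
Fixed-point form: x = sin(x) + 1
x₀ = 1.5

x_1 = g(1.500000) = 1.997495
x_2 = g(1.997495) = 1.910337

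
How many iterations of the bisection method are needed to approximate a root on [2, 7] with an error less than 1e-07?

We need (b-a)/2^n ≤ 1e-07
(7 - 2)/2^n ≤ 1e-07
5/2^n ≤ 1e-07
2^n ≥ 50000000
n ≥ log₂(50000000) = 25.58
n ≥ 26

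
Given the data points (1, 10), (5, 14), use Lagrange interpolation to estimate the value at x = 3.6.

Lagrange interpolation formula:
P(x) = Σ yᵢ × Lᵢ(x)
where Lᵢ(x) = Π_{j≠i} (x - xⱼ)/(xᵢ - xⱼ)

L_0(3.6) = (3.6 - 5)/(1 - 5) = 0.350000
L_1(3.6) = (3.6 - 1)/(5 - 1) = 0.650000

P(3.6) = 10×L_0(3.6) + 14×L_1(3.6)
P(3.6) = 12.600000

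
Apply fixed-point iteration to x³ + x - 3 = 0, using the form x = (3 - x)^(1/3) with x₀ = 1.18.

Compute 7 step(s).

Equation: x³ + x - 3 = 0
Fixed-point form: x = (3 - x)^(1/3)
x₀ = 1.18

x_1 = g(1.180000) = 1.220929
x_2 = g(1.220929) = 1.211707
x_3 = g(1.211707) = 1.213797
x_4 = g(1.213797) = 1.213324
x_5 = g(1.213324) = 1.213431
x_6 = g(1.213431) = 1.213407
x_7 = g(1.213407) = 1.213413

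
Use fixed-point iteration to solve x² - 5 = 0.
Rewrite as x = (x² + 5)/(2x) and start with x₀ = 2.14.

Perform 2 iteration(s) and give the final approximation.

Equation: x² - 5 = 0
Fixed-point form: x = (x² + 5)/(2x)
x₀ = 2.14

x_1 = g(2.140000) = 2.238224
x_2 = g(2.238224) = 2.236069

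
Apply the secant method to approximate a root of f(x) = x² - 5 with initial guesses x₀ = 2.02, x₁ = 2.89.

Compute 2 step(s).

f(x) = x² - 5
x₀ = 2.02, x₁ = 2.89

Secant formula: x_{n+1} = x_n - f(x_n)(x_n - x_{n-1})/(f(x_n) - f(x_{n-1}))

Iteration 1:
  f(2.020000) = -0.919600
  f(2.890000) = 3.352100
  x_2 = 2.890000 - 3.352100×(2.890000 - 2.020000)/(3.352100 - (-0.919600))
       = 2.207291
Iteration 2:
  f(2.890000) = 3.352100
  f(2.207291) = -0.127865
  x_3 = 2.207291 - (-0.127865)×(2.207291 - 2.890000)/(-0.127865 - 3.352100)
       = 2.232376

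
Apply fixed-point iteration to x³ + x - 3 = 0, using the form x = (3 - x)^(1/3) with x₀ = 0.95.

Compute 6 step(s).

Equation: x³ + x - 3 = 0
Fixed-point form: x = (3 - x)^(1/3)
x₀ = 0.95

x_1 = g(0.950000) = 1.270334
x_2 = g(1.270334) = 1.200386
x_3 = g(1.200386) = 1.216354
x_4 = g(1.216354) = 1.212745
x_5 = g(1.212745) = 1.213563
x_6 = g(1.213563) = 1.213378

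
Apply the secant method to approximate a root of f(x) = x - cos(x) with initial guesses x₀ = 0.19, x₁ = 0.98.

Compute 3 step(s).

f(x) = x - cos(x)
x₀ = 0.19, x₁ = 0.98

Secant formula: x_{n+1} = x_n - f(x_n)(x_n - x_{n-1})/(f(x_n) - f(x_{n-1}))

Iteration 1:
  f(0.190000) = -0.792004
  f(0.980000) = 0.422977
  x_2 = 0.980000 - 0.422977×(0.980000 - 0.190000)/(0.422977 - (-0.792004))
       = 0.704973
Iteration 2:
  f(0.980000) = 0.422977
  f(0.704973) = -0.056655
  x_3 = 0.704973 - (-0.056655)×(0.704973 - 0.980000)/(-0.056655 - 0.422977)
       = 0.737460
Iteration 3:
  f(0.704973) = -0.056655
  f(0.737460) = -0.002719
  x_4 = 0.737460 - (-0.002719)×(0.737460 - 0.704973)/(-0.002719 - (-0.056655))
       = 0.739098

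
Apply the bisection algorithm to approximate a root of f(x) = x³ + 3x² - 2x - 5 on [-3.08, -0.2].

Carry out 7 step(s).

f(x) = x³ + 3x² - 2x - 5
Initial interval: [-3.08, -0.2]

Iteration 1:
  c_1 = (-3.080000 + (-0.200000))/2 = -1.640000
  f(c_1) = f(-1.640000) = 1.937856
  f(a) × f(c) ≥ 0, new interval: [-1.640000, -0.200000]
Iteration 2:
  c_2 = (-1.640000 + (-0.200000))/2 = -0.920000
  f(c_2) = f(-0.920000) = -1.399488
  f(a) × f(c) < 0, new interval: [-1.640000, -0.920000]
Iteration 3:
  c_3 = (-1.640000 + (-0.920000))/2 = -1.280000
  f(c_3) = f(-1.280000) = 0.378048
  f(a) × f(c) ≥ 0, new interval: [-1.280000, -0.920000]
Iteration 4:
  c_4 = (-1.280000 + (-0.920000))/2 = -1.100000
  f(c_4) = f(-1.100000) = -0.501000
  f(a) × f(c) < 0, new interval: [-1.280000, -1.100000]
Iteration 5:
  c_5 = (-1.280000 + (-1.100000))/2 = -1.190000
  f(c_5) = f(-1.190000) = -0.056859
  f(a) × f(c) < 0, new interval: [-1.280000, -1.190000]
Iteration 6:
  c_6 = (-1.280000 + (-1.190000))/2 = -1.235000
  f(c_6) = f(-1.235000) = 0.162022
  f(a) × f(c) ≥ 0, new interval: [-1.235000, -1.190000]
Iteration 7:
  c_7 = (-1.235000 + (-1.190000))/2 = -1.212500
  f(c_7) = f(-1.212500) = 0.052904
  f(a) × f(c) ≥ 0, new interval: [-1.212500, -1.190000]

After 7 iteration(s), the approximation is c_7 = -1.212500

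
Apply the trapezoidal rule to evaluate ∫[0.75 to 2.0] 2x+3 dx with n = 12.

f(x) = 2x+3
a = 0.75, b = 2.0, n = 12
h = (b - a)/n = 0.104167

Trapezoidal rule: (h/2)[f(x₀) + 2f(x₁) + 2f(x₂) + ... + f(xₙ)]

x_0 = 0.7500, f(x_0) = 4.500000, coefficient = 1
x_1 = 0.8542, f(x_1) = 4.708333, coefficient = 2
x_2 = 0.9583, f(x_2) = 4.916667, coefficient = 2
x_3 = 1.0625, f(x_3) = 5.125000, coefficient = 2
x_4 = 1.1667, f(x_4) = 5.333333, coefficient = 2
x_5 = 1.2708, f(x_5) = 5.541667, coefficient = 2
x_6 = 1.3750, f(x_6) = 5.750000, coefficient = 2
x_7 = 1.4792, f(x_7) = 5.958333, coefficient = 2
x_8 = 1.5833, f(x_8) = 6.166667, coefficient = 2
x_9 = 1.6875, f(x_9) = 6.375000, coefficient = 2
x_10 = 1.7917, f(x_10) = 6.583333, coefficient = 2
x_11 = 1.8958, f(x_11) = 6.791667, coefficient = 2
x_12 = 2.0000, f(x_12) = 7.000000, coefficient = 1

I ≈ (0.104167/2) × 138.000000 = 7.187500
Exact value: 7.187500
Error: 0.000000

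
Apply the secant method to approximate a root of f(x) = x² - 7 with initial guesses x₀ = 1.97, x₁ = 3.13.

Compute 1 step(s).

f(x) = x² - 7
x₀ = 1.97, x₁ = 3.13

Secant formula: x_{n+1} = x_n - f(x_n)(x_n - x_{n-1})/(f(x_n) - f(x_{n-1}))

Iteration 1:
  f(1.970000) = -3.119100
  f(3.130000) = 2.796900
  x_2 = 3.130000 - 2.796900×(3.130000 - 1.970000)/(2.796900 - (-3.119100))
       = 2.581588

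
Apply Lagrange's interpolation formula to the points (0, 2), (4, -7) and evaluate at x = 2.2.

Lagrange interpolation formula:
P(x) = Σ yᵢ × Lᵢ(x)
where Lᵢ(x) = Π_{j≠i} (x - xⱼ)/(xᵢ - xⱼ)

L_0(2.2) = (2.2 - 4)/(0 - 4) = 0.450000
L_1(2.2) = (2.2 - 0)/(4 - 0) = 0.550000

P(2.2) = 2×L_0(2.2) + (-7)×L_1(2.2)
P(2.2) = -2.950000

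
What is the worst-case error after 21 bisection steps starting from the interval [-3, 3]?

Bisection error bound: |error| ≤ (b-a)/2^n
|error| ≤ (3 - (-3))/2^21 = 6/2^21
|error| ≤ 0.0000028610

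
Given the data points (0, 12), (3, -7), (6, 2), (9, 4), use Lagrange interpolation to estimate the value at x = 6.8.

Lagrange interpolation formula:
P(x) = Σ yᵢ × Lᵢ(x)
where Lᵢ(x) = Π_{j≠i} (x - xⱼ)/(xᵢ - xⱼ)

L_0(6.8) = (6.8 - 3)/(0 - 3) × (6.8 - 6)/(0 - 6) × (6.8 - 9)/(0 - 9) = 0.041284
L_1(6.8) = (6.8 - 0)/(3 - 0) × (6.8 - 6)/(3 - 6) × (6.8 - 9)/(3 - 9) = -0.221630
L_2(6.8) = (6.8 - 0)/(6 - 0) × (6.8 - 3)/(6 - 3) × (6.8 - 9)/(6 - 9) = 1.052741
L_3(6.8) = (6.8 - 0)/(9 - 0) × (6.8 - 3)/(9 - 3) × (6.8 - 6)/(9 - 6) = 0.127605

P(6.8) = 12×L_0(6.8) + (-7)×L_1(6.8) + 2×L_2(6.8) + 4×L_3(6.8)
P(6.8) = 4.662716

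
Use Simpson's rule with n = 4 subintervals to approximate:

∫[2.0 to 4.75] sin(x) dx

f(x) = sin(x)
a = 2.0, b = 4.75, n = 4
h = (b - a)/n = 0.687500

Simpson's rule: (h/3)[f(x₀) + 4f(x₁) + 2f(x₂) + ... + f(xₙ)]

x_0 = 2.0000, f(x_0) = 0.909297, coefficient = 1
x_1 = 2.6875, f(x_1) = 0.438647, coefficient = 4
x_2 = 3.3750, f(x_2) = -0.231294, coefficient = 2
x_3 = 4.0625, f(x_3) = -0.796151, coefficient = 4
x_4 = 4.7500, f(x_4) = -0.999293, coefficient = 1

I ≈ (0.687500/3) × -1.982599 = -0.454345
Exact value: -0.453749
Error: 0.000597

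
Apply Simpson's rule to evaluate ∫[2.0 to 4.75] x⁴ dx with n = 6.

f(x) = x⁴
a = 2.0, b = 4.75, n = 6
h = (b - a)/n = 0.458333

Simpson's rule: (h/3)[f(x₀) + 4f(x₁) + 2f(x₂) + ... + f(xₙ)]

x_0 = 2.0000, f(x_0) = 16.000000, coefficient = 1
x_1 = 2.4583, f(x_1) = 36.522717, coefficient = 4
x_2 = 2.9167, f(x_2) = 72.368104, coefficient = 2
x_3 = 3.3750, f(x_3) = 129.746338, coefficient = 4
x_4 = 3.8333, f(x_4) = 215.926698, coefficient = 2
x_5 = 4.2917, f(x_5) = 339.237561, coefficient = 4
x_6 = 4.7500, f(x_6) = 509.066406, coefficient = 1

I ≈ (0.458333/3) × 3123.682473 = 477.229267
Exact value: 477.213086
Error: 0.016181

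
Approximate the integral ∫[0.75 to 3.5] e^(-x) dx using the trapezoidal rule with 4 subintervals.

f(x) = e^(-x)
a = 0.75, b = 3.5, n = 4
h = (b - a)/n = 0.687500

Trapezoidal rule: (h/2)[f(x₀) + 2f(x₁) + 2f(x₂) + ... + f(xₙ)]

x_0 = 0.7500, f(x_0) = 0.472367, coefficient = 1
x_1 = 1.4375, f(x_1) = 0.237521, coefficient = 2
x_2 = 2.1250, f(x_2) = 0.119433, coefficient = 2
x_3 = 2.8125, f(x_3) = 0.060055, coefficient = 2
x_4 = 3.5000, f(x_4) = 0.030197, coefficient = 1

I ≈ (0.687500/2) × 1.336581 = 0.459450
Exact value: 0.442169
Error: 0.017280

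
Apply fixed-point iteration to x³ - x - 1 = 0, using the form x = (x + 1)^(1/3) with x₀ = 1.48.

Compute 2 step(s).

Equation: x³ - x - 1 = 0
Fixed-point form: x = (x + 1)^(1/3)
x₀ = 1.48

x_1 = g(1.480000) = 1.353580
x_2 = g(1.353580) = 1.330178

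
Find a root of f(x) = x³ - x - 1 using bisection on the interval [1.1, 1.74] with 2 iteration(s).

f(x) = x³ - x - 1
Initial interval: [1.1, 1.74]

Iteration 1:
  c_1 = (1.100000 + 1.740000)/2 = 1.420000
  f(c_1) = f(1.420000) = 0.443288
  f(a) × f(c) < 0, new interval: [1.100000, 1.420000]
Iteration 2:
  c_2 = (1.100000 + 1.420000)/2 = 1.260000
  f(c_2) = f(1.260000) = -0.259624
  f(a) × f(c) ≥ 0, new interval: [1.260000, 1.420000]

After 2 iteration(s), the approximation is c_2 = 1.260000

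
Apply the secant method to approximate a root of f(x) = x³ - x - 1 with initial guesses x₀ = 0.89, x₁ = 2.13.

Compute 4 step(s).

f(x) = x³ - x - 1
x₀ = 0.89, x₁ = 2.13

Secant formula: x_{n+1} = x_n - f(x_n)(x_n - x_{n-1})/(f(x_n) - f(x_{n-1}))

Iteration 1:
  f(0.890000) = -1.185031
  f(2.130000) = 6.533597
  x_2 = 2.130000 - 6.533597×(2.130000 - 0.890000)/(6.533597 - (-1.185031))
       = 1.080376
Iteration 2:
  f(2.130000) = 6.533597
  f(1.080376) = -0.819349
  x_3 = 1.080376 - (-0.819349)×(1.080376 - 2.130000)/(-0.819349 - 6.533597)
       = 1.197337
Iteration 3:
  f(1.080376) = -0.819349
  f(1.197337) = -0.480817
  x_4 = 1.197337 - (-0.480817)×(1.197337 - 1.080376)/(-0.480817 - (-0.819349))
       = 1.363456
Iteration 4:
  f(1.197337) = -0.480817
  f(1.363456) = 0.171227
  x_5 = 1.363456 - 0.171227×(1.363456 - 1.197337)/(0.171227 - (-0.480817))
       = 1.319833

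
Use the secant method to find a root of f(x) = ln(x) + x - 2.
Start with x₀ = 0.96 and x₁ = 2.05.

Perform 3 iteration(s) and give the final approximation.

f(x) = ln(x) + x - 2
x₀ = 0.96, x₁ = 2.05

Secant formula: x_{n+1} = x_n - f(x_n)(x_n - x_{n-1})/(f(x_n) - f(x_{n-1}))

Iteration 1:
  f(0.960000) = -1.080822
  f(2.050000) = 0.767840
  x_2 = 2.050000 - 0.767840×(2.050000 - 0.960000)/(0.767840 - (-1.080822))
       = 1.597270
Iteration 2:
  f(2.050000) = 0.767840
  f(1.597270) = 0.065565
  x_3 = 1.597270 - 0.065565×(1.597270 - 2.050000)/(0.065565 - 0.767840)
       = 1.555002
Iteration 3:
  f(1.597270) = 0.065565
  f(1.555002) = -0.003521
  x_4 = 1.555002 - (-0.003521)×(1.555002 - 1.597270)/(-0.003521 - 0.065565)
       = 1.557156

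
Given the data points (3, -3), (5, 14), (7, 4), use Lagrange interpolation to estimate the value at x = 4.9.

Lagrange interpolation formula:
P(x) = Σ yᵢ × Lᵢ(x)
where Lᵢ(x) = Π_{j≠i} (x - xⱼ)/(xᵢ - xⱼ)

L_0(4.9) = (4.9 - 5)/(3 - 5) × (4.9 - 7)/(3 - 7) = 0.026250
L_1(4.9) = (4.9 - 3)/(5 - 3) × (4.9 - 7)/(5 - 7) = 0.997500
L_2(4.9) = (4.9 - 3)/(7 - 3) × (4.9 - 5)/(7 - 5) = -0.023750

P(4.9) = (-3)×L_0(4.9) + 14×L_1(4.9) + 4×L_2(4.9)
P(4.9) = 13.791250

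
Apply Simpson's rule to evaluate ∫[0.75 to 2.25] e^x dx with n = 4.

f(x) = e^x
a = 0.75, b = 2.25, n = 4
h = (b - a)/n = 0.375000

Simpson's rule: (h/3)[f(x₀) + 4f(x₁) + 2f(x₂) + ... + f(xₙ)]

x_0 = 0.7500, f(x_0) = 2.117000, coefficient = 1
x_1 = 1.1250, f(x_1) = 3.080217, coefficient = 4
x_2 = 1.5000, f(x_2) = 4.481689, coefficient = 2
x_3 = 1.8750, f(x_3) = 6.520819, coefficient = 4
x_4 = 2.2500, f(x_4) = 9.487736, coefficient = 1

I ≈ (0.375000/3) × 58.972258 = 7.371532
Exact value: 7.370736
Error: 0.000796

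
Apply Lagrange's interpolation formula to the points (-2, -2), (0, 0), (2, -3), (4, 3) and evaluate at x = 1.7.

Lagrange interpolation formula:
P(x) = Σ yᵢ × Lᵢ(x)
where Lᵢ(x) = Π_{j≠i} (x - xⱼ)/(xᵢ - xⱼ)

L_0(1.7) = (1.7 - 0)/(-2 - 0) × (1.7 - 2)/(-2 - 2) × (1.7 - 4)/(-2 - 4) = -0.024437
L_1(1.7) = (1.7 - (-2))/(0 - (-2)) × (1.7 - 2)/(0 - 2) × (1.7 - 4)/(0 - 4) = 0.159563
L_2(1.7) = (1.7 - (-2))/(2 - (-2)) × (1.7 - 0)/(2 - 0) × (1.7 - 4)/(2 - 4) = 0.904187
L_3(1.7) = (1.7 - (-2))/(4 - (-2)) × (1.7 - 0)/(4 - 0) × (1.7 - 2)/(4 - 2) = -0.039313

P(1.7) = (-2)×L_0(1.7) + 0×L_1(1.7) + (-3)×L_2(1.7) + 3×L_3(1.7)
P(1.7) = -2.781625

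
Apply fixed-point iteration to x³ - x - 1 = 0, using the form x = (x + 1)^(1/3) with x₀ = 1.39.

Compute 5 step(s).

Equation: x³ - x - 1 = 0
Fixed-point form: x = (x + 1)^(1/3)
x₀ = 1.39

x_1 = g(1.390000) = 1.337004
x_2 = g(1.337004) = 1.327048
x_3 = g(1.327048) = 1.325160
x_4 = g(1.325160) = 1.324802
x_5 = g(1.324802) = 1.324734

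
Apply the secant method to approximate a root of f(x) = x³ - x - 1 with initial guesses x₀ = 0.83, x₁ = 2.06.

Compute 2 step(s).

f(x) = x³ - x - 1
x₀ = 0.83, x₁ = 2.06

Secant formula: x_{n+1} = x_n - f(x_n)(x_n - x_{n-1})/(f(x_n) - f(x_{n-1}))

Iteration 1:
  f(0.830000) = -1.258213
  f(2.060000) = 5.681816
  x_2 = 2.060000 - 5.681816×(2.060000 - 0.830000)/(5.681816 - (-1.258213))
       = 1.052996
Iteration 2:
  f(2.060000) = 5.681816
  f(1.052996) = -0.885432
  x_3 = 1.052996 - (-0.885432)×(1.052996 - 2.060000)/(-0.885432 - 5.681816)
       = 1.188766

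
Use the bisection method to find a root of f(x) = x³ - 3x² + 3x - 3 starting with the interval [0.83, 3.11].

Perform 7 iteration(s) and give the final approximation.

f(x) = x³ - 3x² + 3x - 3
Initial interval: [0.83, 3.11]

Iteration 1:
  c_1 = (0.830000 + 3.110000)/2 = 1.970000
  f(c_1) = f(1.970000) = -1.087327
  f(a) × f(c) ≥ 0, new interval: [1.970000, 3.110000]
Iteration 2:
  c_2 = (1.970000 + 3.110000)/2 = 2.540000
  f(c_2) = f(2.540000) = 1.652264
  f(a) × f(c) < 0, new interval: [1.970000, 2.540000]
Iteration 3:
  c_3 = (1.970000 + 2.540000)/2 = 2.255000
  f(c_3) = f(2.255000) = -0.023344
  f(a) × f(c) ≥ 0, new interval: [2.255000, 2.540000]
Iteration 4:
  c_4 = (2.255000 + 2.540000)/2 = 2.397500
  f(c_4) = f(2.397500) = 0.729326
  f(a) × f(c) < 0, new interval: [2.255000, 2.397500]
Iteration 5:
  c_5 = (2.255000 + 2.397500)/2 = 2.326250
  f(c_5) = f(2.326250) = 0.332793
  f(a) × f(c) < 0, new interval: [2.255000, 2.326250]
Iteration 6:
  c_6 = (2.255000 + 2.326250)/2 = 2.290625
  f(c_6) = f(2.290625) = 0.149811
  f(a) × f(c) < 0, new interval: [2.255000, 2.290625]
Iteration 7:
  c_7 = (2.255000 + 2.290625)/2 = 2.272812
  f(c_7) = f(2.272812) = 0.062022
  f(a) × f(c) < 0, new interval: [2.255000, 2.272812]

After 7 iteration(s), the approximation is c_7 = 2.272812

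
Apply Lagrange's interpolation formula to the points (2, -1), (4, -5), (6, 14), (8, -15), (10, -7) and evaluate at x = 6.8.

Lagrange interpolation formula:
P(x) = Σ yᵢ × Lᵢ(x)
where Lᵢ(x) = Π_{j≠i} (x - xⱼ)/(xᵢ - xⱼ)

L_0(6.8) = (6.8 - 4)/(2 - 4) × (6.8 - 6)/(2 - 6) × (6.8 - 8)/(2 - 8) × (6.8 - 10)/(2 - 10) = 0.022400
L_1(6.8) = (6.8 - 2)/(4 - 2) × (6.8 - 6)/(4 - 6) × (6.8 - 8)/(4 - 8) × (6.8 - 10)/(4 - 10) = -0.153600
L_2(6.8) = (6.8 - 2)/(6 - 2) × (6.8 - 4)/(6 - 4) × (6.8 - 8)/(6 - 8) × (6.8 - 10)/(6 - 10) = 0.806400
L_3(6.8) = (6.8 - 2)/(8 - 2) × (6.8 - 4)/(8 - 4) × (6.8 - 6)/(8 - 6) × (6.8 - 10)/(8 - 10) = 0.358400
L_4(6.8) = (6.8 - 2)/(10 - 2) × (6.8 - 4)/(10 - 4) × (6.8 - 6)/(10 - 6) × (6.8 - 8)/(10 - 8) = -0.033600

P(6.8) = (-1)×L_0(6.8) + (-5)×L_1(6.8) + 14×L_2(6.8) + (-15)×L_3(6.8) + (-7)×L_4(6.8)
P(6.8) = 6.894400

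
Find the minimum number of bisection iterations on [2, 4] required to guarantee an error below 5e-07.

We need (b-a)/2^n ≤ 5e-07
(4 - 2)/2^n ≤ 5e-07
2/2^n ≤ 5e-07
2^n ≥ 4000000
n ≥ log₂(4000000) = 21.93
n ≥ 22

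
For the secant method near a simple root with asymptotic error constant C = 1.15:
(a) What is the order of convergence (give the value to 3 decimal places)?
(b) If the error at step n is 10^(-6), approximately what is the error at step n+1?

(a) Secant method has superlinear convergence with order φ = (1+√5)/2 ≈ 1.618.
    This means |e_{n+1}| ≈ C|e_n|^1.618.

(b) With |e_n| = 10^(-6) and C = 1.15:
    |e_{n+1}| ≈ 1.15 × (10^(-6))^1.618 = 1.15 × 10^(-9.71)

(a) ≈ 1.618 (golden ratio); (b) |e_{n+1}| ≈ 2.252e-10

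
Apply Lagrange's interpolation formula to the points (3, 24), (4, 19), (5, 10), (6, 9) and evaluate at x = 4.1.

Lagrange interpolation formula:
P(x) = Σ yᵢ × Lᵢ(x)
where Lᵢ(x) = Π_{j≠i} (x - xⱼ)/(xᵢ - xⱼ)

L_0(4.1) = (4.1 - 4)/(3 - 4) × (4.1 - 5)/(3 - 5) × (4.1 - 6)/(3 - 6) = -0.028500
L_1(4.1) = (4.1 - 3)/(4 - 3) × (4.1 - 5)/(4 - 5) × (4.1 - 6)/(4 - 6) = 0.940500
L_2(4.1) = (4.1 - 3)/(5 - 3) × (4.1 - 4)/(5 - 4) × (4.1 - 6)/(5 - 6) = 0.104500
L_3(4.1) = (4.1 - 3)/(6 - 3) × (4.1 - 4)/(6 - 4) × (4.1 - 5)/(6 - 5) = -0.016500

P(4.1) = 24×L_0(4.1) + 19×L_1(4.1) + 10×L_2(4.1) + 9×L_3(4.1)
P(4.1) = 18.082000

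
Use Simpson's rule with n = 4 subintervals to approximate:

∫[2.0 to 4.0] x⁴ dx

f(x) = x⁴
a = 2.0, b = 4.0, n = 4
h = (b - a)/n = 0.500000

Simpson's rule: (h/3)[f(x₀) + 4f(x₁) + 2f(x₂) + ... + f(xₙ)]

x_0 = 2.0000, f(x_0) = 16.000000, coefficient = 1
x_1 = 2.5000, f(x_1) = 39.062500, coefficient = 4
x_2 = 3.0000, f(x_2) = 81.000000, coefficient = 2
x_3 = 3.5000, f(x_3) = 150.062500, coefficient = 4
x_4 = 4.0000, f(x_4) = 256.000000, coefficient = 1

I ≈ (0.500000/3) × 1190.500000 = 198.416667
Exact value: 198.400000
Error: 0.016667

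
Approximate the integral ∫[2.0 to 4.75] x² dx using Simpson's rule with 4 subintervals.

f(x) = x²
a = 2.0, b = 4.75, n = 4
h = (b - a)/n = 0.687500

Simpson's rule: (h/3)[f(x₀) + 4f(x₁) + 2f(x₂) + ... + f(xₙ)]

x_0 = 2.0000, f(x_0) = 4.000000, coefficient = 1
x_1 = 2.6875, f(x_1) = 7.222656, coefficient = 4
x_2 = 3.3750, f(x_2) = 11.390625, coefficient = 2
x_3 = 4.0625, f(x_3) = 16.503906, coefficient = 4
x_4 = 4.7500, f(x_4) = 22.562500, coefficient = 1

I ≈ (0.687500/3) × 144.250000 = 33.057292
Exact value: 33.057292
Error: 0.000000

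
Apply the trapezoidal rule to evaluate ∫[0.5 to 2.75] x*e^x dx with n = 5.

f(x) = x*e^x
a = 0.5, b = 2.75, n = 5
h = (b - a)/n = 0.450000

Trapezoidal rule: (h/2)[f(x₀) + 2f(x₁) + 2f(x₂) + ... + f(xₙ)]

x_0 = 0.5000, f(x_0) = 0.824361, coefficient = 1
x_1 = 0.9500, f(x_1) = 2.456424, coefficient = 2
x_2 = 1.4000, f(x_2) = 5.677280, coefficient = 2
x_3 = 1.8500, f(x_3) = 11.765666, coefficient = 2
x_4 = 2.3000, f(x_4) = 22.940620, coefficient = 2
x_5 = 2.7500, f(x_5) = 43.017238, coefficient = 1

I ≈ (0.450000/2) × 129.521578 = 29.142355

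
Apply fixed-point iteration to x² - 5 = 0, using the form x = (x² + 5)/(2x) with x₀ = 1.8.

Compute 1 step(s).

Equation: x² - 5 = 0
Fixed-point form: x = (x² + 5)/(2x)
x₀ = 1.8

x_1 = g(1.800000) = 2.288889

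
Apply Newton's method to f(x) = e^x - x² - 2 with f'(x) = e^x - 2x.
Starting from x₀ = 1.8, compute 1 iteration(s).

f(x) = e^x - x² - 2
f'(x) = e^x - 2x
x₀ = 1.8

Newton-Raphson formula: x_{n+1} = x_n - f(x_n)/f'(x_n)

Iteration 1:
  f(1.800000) = 0.809647
  f'(1.800000) = 2.449647
  x_1 = 1.800000 - 0.809647/2.449647 = 1.469484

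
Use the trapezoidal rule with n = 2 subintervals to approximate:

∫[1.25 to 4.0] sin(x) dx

f(x) = sin(x)
a = 1.25, b = 4.0, n = 2
h = (b - a)/n = 1.375000

Trapezoidal rule: (h/2)[f(x₀) + 2f(x₁) + 2f(x₂) + ... + f(xₙ)]

x_0 = 1.2500, f(x_0) = 0.948985, coefficient = 1
x_1 = 2.6250, f(x_1) = 0.493920, coefficient = 2
x_2 = 4.0000, f(x_2) = -0.756802, coefficient = 1

I ≈ (1.375000/2) × 1.180023 = 0.811266
Exact value: 0.968966
Error: 0.157700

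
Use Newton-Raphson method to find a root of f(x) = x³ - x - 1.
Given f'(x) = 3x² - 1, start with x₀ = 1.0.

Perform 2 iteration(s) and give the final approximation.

f(x) = x³ - x - 1
f'(x) = 3x² - 1
x₀ = 1.0

Newton-Raphson formula: x_{n+1} = x_n - f(x_n)/f'(x_n)

Iteration 1:
  f(1.000000) = -1.000000
  f'(1.000000) = 2.000000
  x_1 = 1.000000 - (-1.000000)/2.000000 = 1.500000
Iteration 2:
  f(1.500000) = 0.875000
  f'(1.500000) = 5.750000
  x_2 = 1.500000 - 0.875000/5.750000 = 1.347826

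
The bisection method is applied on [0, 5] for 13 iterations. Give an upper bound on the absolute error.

Bisection error bound: |error| ≤ (b-a)/2^n
|error| ≤ (5 - 0)/2^13 = 5/2^13
|error| ≤ 0.0006103516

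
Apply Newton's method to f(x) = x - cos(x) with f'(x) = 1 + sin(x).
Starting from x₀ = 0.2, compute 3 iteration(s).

f(x) = x - cos(x)
f'(x) = 1 + sin(x)
x₀ = 0.2

Newton-Raphson formula: x_{n+1} = x_n - f(x_n)/f'(x_n)

Iteration 1:
  f(0.200000) = -0.780067
  f'(0.200000) = 1.198669
  x_1 = 0.200000 - (-0.780067)/1.198669 = 0.850777
Iteration 2:
  f(0.850777) = 0.191378
  f'(0.850777) = 1.751793
  x_2 = 0.850777 - 0.191378/1.751793 = 0.741530
Iteration 3:
  f(0.741530) = 0.004094
  f'(0.741530) = 1.675417
  x_3 = 0.741530 - 0.004094/1.675417 = 0.739086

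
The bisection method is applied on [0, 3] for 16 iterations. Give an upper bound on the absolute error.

Bisection error bound: |error| ≤ (b-a)/2^n
|error| ≤ (3 - 0)/2^16 = 3/2^16
|error| ≤ 0.0000457764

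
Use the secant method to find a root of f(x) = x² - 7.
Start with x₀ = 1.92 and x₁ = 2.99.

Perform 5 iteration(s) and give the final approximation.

f(x) = x² - 7
x₀ = 1.92, x₁ = 2.99

Secant formula: x_{n+1} = x_n - f(x_n)(x_n - x_{n-1})/(f(x_n) - f(x_{n-1}))

Iteration 1:
  f(1.920000) = -3.313600
  f(2.990000) = 1.940100
  x_2 = 2.990000 - 1.940100×(2.990000 - 1.920000)/(1.940100 - (-3.313600))
       = 2.594868
Iteration 2:
  f(2.990000) = 1.940100
  f(2.594868) = -0.266662
  x_3 = 2.594868 - (-0.266662)×(2.594868 - 2.990000)/(-0.266662 - 1.940100)
       = 2.642615
Iteration 3:
  f(2.594868) = -0.266662
  f(2.642615) = -0.016587
  x_4 = 2.642615 - (-0.016587)×(2.642615 - 2.594868)/(-0.016587 - (-0.266662))
       = 2.645782
Iteration 4:
  f(2.642615) = -0.016587
  f(2.645782) = 0.000161
  x_5 = 2.645782 - 0.000161×(2.645782 - 2.642615)/(0.000161 - (-0.016587))
       = 2.645751
Iteration 5:
  f(2.645782) = 0.000161
  f(2.645751) = 0.000000
  x_6 = 2.645751 - 0.000000×(2.645751 - 2.645782)/(0.000000 - 0.000161)
       = 2.645751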